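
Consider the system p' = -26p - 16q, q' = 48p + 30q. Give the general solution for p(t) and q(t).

Coefficient matrix A = [[-26, -16], [48, 30]].
Characteristic polynomial det(A - λI) = λ^2 - 4λ - 12 = 0.
Eigenvalues λ = -2, 6.
For λ=-2: (A-λI) row 1 is [-24, -16], so an eigenvector is (2, -3).
For λ=6: (A-λI) row 1 is [-32, -16], so an eigenvector is (-1, 2).
General solution: K_1e^(-2t)(2,-3) + K_2e^(6t)(-1,2).

p(t) = 2K_1e^(-2t) - K_2e^(6t), q(t) = -3K_1e^(-2t) + 2K_2e^(6t)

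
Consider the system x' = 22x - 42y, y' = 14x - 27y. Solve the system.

Coefficient matrix A = [[22, -42], [14, -27]].
Characteristic polynomial det(A - λI) = λ^2 + 5λ - 6 = 0.
Eigenvalues λ = -6, 1.
For λ=-6: (A-λI) row 1 is [28, -42], so an eigenvector is (-3, -2).
For λ=1: (A-λI) row 1 is [21, -42], so an eigenvector is (-2, -1).
General solution: c_1e^(-6t)(-3,-2) + c_2e^(t)(-2,-1).

x(t) = -3c_1e^(-6t) - 2c_2e^(t), y(t) = -2c_1e^(-6t) - c_2e^(t)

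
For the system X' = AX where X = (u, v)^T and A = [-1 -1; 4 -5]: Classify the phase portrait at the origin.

A = [[-1,-1],[4,-5]]; det(A-λI) = λ^2 + 6λ + 9.
repeated λ = -3 with a single eigenvector.

stable improper node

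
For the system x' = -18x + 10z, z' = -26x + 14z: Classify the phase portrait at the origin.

A = [[-18,10],[-26,14]]; det(A-λI) = λ^2 + 4λ + 8.
λ = -2 ± 2i: negative real part.

stable spiral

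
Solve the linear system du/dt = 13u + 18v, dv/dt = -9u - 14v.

u(t) = -2K_1e^(4t) + K_2e^(-5t), v(t) = K_1e^(4t) - K_2e^(-5t)

Coefficient matrix A = [[13, 18], [-9, -14]].
Characteristic polynomial det(A - λI) = λ^2 + λ - 20 = 0.
Eigenvalues λ = 4, -5.
For λ=4: (A-λI) row 1 is [9, 18], so an eigenvector is (-2, 1).
For λ=-5: (A-λI) row 1 is [18, 18], so an eigenvector is (1, -1).
General solution: K_1e^(4t)(-2,1) + K_2e^(-5t)(1,-1).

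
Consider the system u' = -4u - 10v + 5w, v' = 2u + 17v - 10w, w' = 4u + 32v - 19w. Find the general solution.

u(t) = c_1e^(t) - c_3e^(-4t), v(t) = -2c_1e^(t) + c_2e^(-3t) + 2c_3e^(-4t), w(t) = -3c_1e^(t) + 2c_2e^(-3t) + 4c_3e^(-4t)

Coefficient matrix A = [[-4, -10, 5], [2, 17, -10], [4, 32, -19]].
det(A - λI) = 0 gives eigenvalues λ = 1, -3, -4.
For λ=1: eigenvector (1,-2,-3).
For λ=-3: eigenvector (0,1,2).
For λ=-4: eigenvector (-1,2,4).
General solution: c_1e^(t)(1,-2,-3) + c_2e^(-3t)(0,1,2) + c_3e^(-4t)(-1,2,4).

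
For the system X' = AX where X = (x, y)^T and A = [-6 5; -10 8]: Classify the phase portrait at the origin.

unstable spiral

A = [[-6,5],[-10,8]]; det(A-λI) = λ^2 - 2λ + 2.
λ = 1 ± i: positive real part.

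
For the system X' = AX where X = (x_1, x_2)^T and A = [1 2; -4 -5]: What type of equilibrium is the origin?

stable node

A = [[1,2],[-4,-5]]; det(A-λI) = λ^2 + 4λ + 3.
λ = -3, -1: both negative.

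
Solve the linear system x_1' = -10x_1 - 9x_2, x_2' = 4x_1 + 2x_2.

Coefficient matrix A = [[-10, -9], [4, 2]].
Characteristic polynomial det(A - λI) = λ^2 + 8λ + 16 = 0.
Single eigenvalue λ = -4 with algebraic multiplicity 2.
Eigenvector v = (-3,2); generalized eigenvector w with (A-λI)w=v is (2,-1).
General solution: e^(-4t)[K_1·v + K_2·(t·v + w)].

x_1(t) = -3K_1e^(-4t) - 3K_2te^(-4t) + 2K_2e^(-4t), x_2(t) = 2K_1e^(-4t) + 2K_2te^(-4t) - K_2e^(-4t)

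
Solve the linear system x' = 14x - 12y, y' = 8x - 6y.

Coefficient matrix A = [[14, -12], [8, -6]].
Characteristic polynomial det(A - λI) = λ^2 - 8λ + 12 = 0.
Eigenvalues λ = 6, 2.
For λ=6: (A-λI) row 1 is [8, -12], so an eigenvector is (3, 2).
For λ=2: (A-λI) row 1 is [12, -12], so an eigenvector is (-1, -1).
General solution: c_1e^(6t)(3,2) + c_2e^(2t)(-1,-1).

x(t) = 3c_1e^(6t) - c_2e^(2t), y(t) = 2c_1e^(6t) - c_2e^(2t)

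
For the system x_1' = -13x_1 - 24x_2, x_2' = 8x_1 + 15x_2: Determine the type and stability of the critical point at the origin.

saddle

A = [[-13,-24],[8,15]]; det(A-λI) = λ^2 - 2λ - 3.
λ = 3, -1: opposite signs.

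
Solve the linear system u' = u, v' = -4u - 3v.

Coefficient matrix A = [[1, 0], [-4, -3]].
Characteristic polynomial det(A - λI) = λ^2 + 2λ - 3 = 0.
Eigenvalues λ = -3, 1.
For λ=-3: (A-λI) row 1 is [4, 0], so an eigenvector is (0, -1).
For λ=1: (A-λI) row 2 is [-4, -4], so an eigenvector is (1, -1).
General solution: K_1e^(-3t)(0,-1) + K_2e^(t)(1,-1).

u(t) = K_2e^(t), v(t) = -K_1e^(-3t) - K_2e^(t)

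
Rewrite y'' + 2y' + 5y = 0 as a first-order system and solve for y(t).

y(t) = C_1e^(-t)cos(2t) + C_2e^(-t)sin(2t)

Let x_1 = y, x_2 = y'. Then x_1' = x_2 and x_2' = -5x_1 - 2x_2.
A = [[0,1],[-5,-2]]; det(A-λI) = λ^2 + 2λ + 5.
Eigenvalues λ = -1 ± 2i.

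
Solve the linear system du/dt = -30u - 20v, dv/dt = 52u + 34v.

u(t) = c_1e^(2t)sin(4t) - 2c_1e^(2t)cos(4t) - 2c_2e^(2t)sin(4t) - c_2e^(2t)cos(4t), v(t) = -2c_1e^(2t)sin(4t) + 3c_1e^(2t)cos(4t) + 3c_2e^(2t)sin(4t) + 2c_2e^(2t)cos(4t)

Coefficient matrix A = [[-30, -20], [52, 34]].
Characteristic polynomial det(A - λI) = λ^2 - 4λ + 20 = 0.
Eigenvalues λ = 2 ± 4i (complex conjugate pair).
For λ=2+4i: an eigenvector is (-2,3) - i(1,-2) = (-2 - i, 3 + 2i).
A real fundamental pair from Re and Im of e^((2+4i)t)v: X_1 = e^(2t)(cos(4t)·(-2,3) + sin(4t)·(1,-2)), X_2 = e^(2t)(sin(4t)·(-2,3) - cos(4t)·(1,-2)).
General solution: c_1X_1 + c_2X_2.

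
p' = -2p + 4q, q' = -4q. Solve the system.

p(t) = -2K_1e^(-4t) - K_2e^(-2t), q(t) = K_1e^(-4t)

Coefficient matrix A = [[-2, 4], [0, -4]].
Characteristic polynomial det(A - λI) = λ^2 + 6λ + 8 = 0.
Eigenvalues λ = -4, -2.
For λ=-4: (A-λI) row 1 is [2, 4], so an eigenvector is (-2, 1).
For λ=-2: (A-λI) row 1 is [0, 4], so an eigenvector is (-1, 0).
General solution: K_1e^(-4t)(-2,1) + K_2e^(-2t)(-1,0).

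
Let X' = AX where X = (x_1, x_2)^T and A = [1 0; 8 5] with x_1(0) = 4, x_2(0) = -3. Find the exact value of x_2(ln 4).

5088

A = [[1,0],[8,5]]; eigenvalues λ = 1, 5.
Eigenvectors: (1,-2) for λ=1, (0,1) for λ=5.
From the initial condition, c_1 = 4, c_2 = 5.
x_2(ln 4) = (4)(4^1)(-2) + (5)(4^5)(1) = 5088.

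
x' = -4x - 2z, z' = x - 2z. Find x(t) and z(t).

Coefficient matrix A = [[-4, -2], [1, -2]].
Characteristic polynomial det(A - λI) = λ^2 + 6λ + 10 = 0.
Eigenvalues λ = -3 ± i (complex conjugate pair).
For λ=-3+i: an eigenvector is (-1,0) - i(1,-1) = (-1 - i, 0 + i).
A real fundamental pair from Re and Im of e^((-3+i)t)v: X_1 = e^(-3t)(cos(t)·(-1,0) + sin(t)·(1,-1)), X_2 = e^(-3t)(sin(t)·(-1,0) - cos(t)·(1,-1)).
General solution: C_1X_1 + C_2X_2.

x(t) = C_1e^(-3t)sin(t) - C_1e^(-3t)cos(t) - C_2e^(-3t)sin(t) - C_2e^(-3t)cos(t), z(t) = -C_1e^(-3t)sin(t) + C_2e^(-3t)cos(t)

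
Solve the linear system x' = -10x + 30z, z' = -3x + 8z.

Coefficient matrix A = [[-10, 30], [-3, 8]].
Characteristic polynomial det(A - λI) = λ^2 + 2λ + 10 = 0.
Eigenvalues λ = -1 ± 3i (complex conjugate pair).
For λ=-1+3i: an eigenvector is (-3,-1) - i(-1,0) = (-3 + i, -1).
A real fundamental pair from Re and Im of e^((-1+3i)t)v: X_1 = e^(-t)(cos(3t)·(-3,-1) + sin(3t)·(-1,0)), X_2 = e^(-t)(sin(3t)·(-3,-1) - cos(3t)·(-1,0)).
General solution: K_1X_1 + K_2X_2.

x(t) = -K_1e^(-t)sin(3t) - 3K_1e^(-t)cos(3t) - 3K_2e^(-t)sin(3t) + K_2e^(-t)cos(3t), z(t) = -K_1e^(-t)cos(3t) - K_2e^(-t)sin(3t)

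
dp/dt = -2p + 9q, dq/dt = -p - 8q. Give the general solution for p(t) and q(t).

Coefficient matrix A = [[-2, 9], [-1, -8]].
Characteristic polynomial det(A - λI) = λ^2 + 10λ + 25 = 0.
Single eigenvalue λ = -5 with algebraic multiplicity 2.
Eigenvector v = (-3,1); generalized eigenvector w with (A-λI)w=v is (-1,0).
General solution: e^(-5t)[c_1·v + c_2·(t·v + w)].

p(t) = -3c_1e^(-5t) - 3c_2te^(-5t) - c_2e^(-5t), q(t) = c_1e^(-5t) + c_2te^(-5t)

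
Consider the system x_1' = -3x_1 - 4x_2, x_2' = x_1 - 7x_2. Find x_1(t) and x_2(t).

Coefficient matrix A = [[-3, -4], [1, -7]].
Characteristic polynomial det(A - λI) = λ^2 + 10λ + 25 = 0.
Single eigenvalue λ = -5 with algebraic multiplicity 2.
Eigenvector v = (2,1); generalized eigenvector w with (A-λI)w=v is (-1,-1).
General solution: e^(-5t)[C_1·v + C_2·(t·v + w)].

x_1(t) = 2C_1e^(-5t) + 2C_2te^(-5t) - C_2e^(-5t), x_2(t) = C_1e^(-5t) + C_2te^(-5t) - C_2e^(-5t)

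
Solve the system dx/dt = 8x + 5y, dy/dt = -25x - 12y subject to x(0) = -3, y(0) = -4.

x(t) = -10e^(-2t)sin(5t) - 3e^(-2t)cos(5t), y(t) = 23e^(-2t)sin(5t) - 4e^(-2t)cos(5t)

Coefficient matrix A = [[8, 5], [-25, -12]].
Characteristic polynomial det(A - λI) = λ^2 + 4λ + 29 = 0.
Eigenvalues λ = -2 ± 5i (complex conjugate pair).
For λ=-2+5i: an eigenvector is (0,-1) - i(-1,2) = (0 + i, -1 - 2i).
A real fundamental pair from Re and Im of e^((-2+5i)t)v: X_1 = e^(-2t)(cos(5t)·(0,-1) + sin(5t)·(-1,2)), X_2 = e^(-2t)(sin(5t)·(0,-1) - cos(5t)·(-1,2)).
General solution: C_1X_1 + C_2X_2.
Applying x(0)=-3, y(0)=-4 gives C_1=10, C_2=-3.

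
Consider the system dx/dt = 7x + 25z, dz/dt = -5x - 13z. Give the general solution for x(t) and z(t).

x(t) = -2c_1e^(-3t)sin(5t) - c_1e^(-3t)cos(5t) - c_2e^(-3t)sin(5t) + 2c_2e^(-3t)cos(5t), z(t) = c_1e^(-3t)sin(5t) - c_2e^(-3t)cos(5t)

Coefficient matrix A = [[7, 25], [-5, -13]].
Characteristic polynomial det(A - λI) = λ^2 + 6λ + 34 = 0.
Eigenvalues λ = -3 ± 5i (complex conjugate pair).
For λ=-3+5i: an eigenvector is (-1,0) - i(-2,1) = (-1 + 2i, 0 - i).
A real fundamental pair from Re and Im of e^((-3+5i)t)v: X_1 = e^(-3t)(cos(5t)·(-1,0) + sin(5t)·(-2,1)), X_2 = e^(-3t)(sin(5t)·(-1,0) - cos(5t)·(-2,1)).
General solution: c_1X_1 + c_2X_2.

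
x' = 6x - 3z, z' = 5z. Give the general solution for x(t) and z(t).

x(t) = -c_1e^(6t) - 3c_2e^(5t), z(t) = -c_2e^(5t)

Coefficient matrix A = [[6, -3], [0, 5]].
Characteristic polynomial det(A - λI) = λ^2 - 11λ + 30 = 0.
Eigenvalues λ = 6, 5.
For λ=6: (A-λI) row 1 is [0, -3], so an eigenvector is (-1, 0).
For λ=5: (A-λI) row 1 is [1, -3], so an eigenvector is (-3, -1).
General solution: c_1e^(6t)(-1,0) + c_2e^(5t)(-3,-1).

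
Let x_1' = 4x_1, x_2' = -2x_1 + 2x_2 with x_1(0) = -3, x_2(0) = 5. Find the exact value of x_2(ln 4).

A = [[4,0],[-2,2]]; eigenvalues λ = 4, 2.
Eigenvectors: (-1,1) for λ=4, (0,1) for λ=2.
From the initial condition, c_1 = 3, c_2 = 2.
x_2(ln 4) = (3)(4^4)(1) + (2)(4^2)(1) = 800.

800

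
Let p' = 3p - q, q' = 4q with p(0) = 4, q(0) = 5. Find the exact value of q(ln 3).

405

A = [[3,-1],[0,4]]; eigenvalues λ = 3, 4.
Eigenvectors: (-1,0) for λ=3, (-1,1) for λ=4.
From the initial condition, c_1 = -9, c_2 = 5.
q(ln 3) = (-9)(3^3)(0) + (5)(3^4)(1) = 405.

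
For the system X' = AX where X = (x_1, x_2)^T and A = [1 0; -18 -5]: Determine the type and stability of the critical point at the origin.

A = [[1,0],[-18,-5]]; det(A-λI) = λ^2 + 4λ - 5.
λ = 1, -5: opposite signs.

saddle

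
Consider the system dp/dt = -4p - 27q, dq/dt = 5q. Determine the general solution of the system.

p(t) = -C_1e^(-4t) - 3C_2e^(5t), q(t) = C_2e^(5t)

Coefficient matrix A = [[-4, -27], [0, 5]].
Characteristic polynomial det(A - λI) = λ^2 - λ - 20 = 0.
Eigenvalues λ = -4, 5.
For λ=-4: (A-λI) row 1 is [0, -27], so an eigenvector is (-1, 0).
For λ=5: (A-λI) row 1 is [-9, -27], so an eigenvector is (-3, 1).
General solution: C_1e^(-4t)(-1,0) + C_2e^(5t)(-3,1).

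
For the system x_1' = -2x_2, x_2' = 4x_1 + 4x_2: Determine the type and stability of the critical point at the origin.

A = [[0,-2],[4,4]]; det(A-λI) = λ^2 - 4λ + 8.
λ = 2 ± 2i: positive real part.

unstable spiral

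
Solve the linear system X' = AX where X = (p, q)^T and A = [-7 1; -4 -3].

p(t) = c_1e^(-5t) + c_2te^(-5t), q(t) = 2c_1e^(-5t) + 2c_2te^(-5t) + c_2e^(-5t)

Coefficient matrix A = [[-7, 1], [-4, -3]].
Characteristic polynomial det(A - λI) = λ^2 + 10λ + 25 = 0.
Single eigenvalue λ = -5 with algebraic multiplicity 2.
Eigenvector v = (1,2); generalized eigenvector w with (A-λI)w=v is (0,1).
General solution: e^(-5t)[c_1·v + c_2·(t·v + w)].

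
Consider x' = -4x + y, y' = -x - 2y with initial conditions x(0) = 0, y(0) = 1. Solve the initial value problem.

Coefficient matrix A = [[-4, 1], [-1, -2]].
Characteristic polynomial det(A - λI) = λ^2 + 6λ + 9 = 0.
Single eigenvalue λ = -3 with algebraic multiplicity 2.
Eigenvector v = (1,1); generalized eigenvector w with (A-λI)w=v is (-1,0).
General solution: e^(-3t)[K_1·v + K_2·(t·v + w)].
Applying x(0)=0, y(0)=1 gives K_1=1, K_2=1.

x(t) = te^(-3t), y(t) = te^(-3t) + e^(-3t)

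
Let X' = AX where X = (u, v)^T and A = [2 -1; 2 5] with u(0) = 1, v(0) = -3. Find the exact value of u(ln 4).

448

A = [[2,-1],[2,5]]; eigenvalues λ = 3, 4.
Eigenvectors: (-1,1) for λ=3, (1,-2) for λ=4.
From the initial condition, c_1 = 1, c_2 = 2.
u(ln 4) = (1)(4^3)(-1) + (2)(4^4)(1) = 448.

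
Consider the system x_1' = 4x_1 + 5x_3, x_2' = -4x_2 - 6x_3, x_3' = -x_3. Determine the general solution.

x_1(t) = C_1e^(4t) - C_3e^(-t), x_2(t) = C_2e^(-4t) - 2C_3e^(-t), x_3(t) = C_3e^(-t)

Coefficient matrix A = [[4, 0, 5], [0, -4, -6], [0, 0, -1]].
det(A - λI) = 0 gives eigenvalues λ = 4, -4, -1.
For λ=4: eigenvector (1,0,0).
For λ=-4: eigenvector (0,1,0).
For λ=-1: eigenvector (-1,-2,1).
General solution: C_1e^(4t)(1,0,0) + C_2e^(-4t)(0,1,0) + C_3e^(-t)(-1,-2,1).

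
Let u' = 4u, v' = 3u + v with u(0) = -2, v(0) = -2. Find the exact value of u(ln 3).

A = [[4,0],[3,1]]; eigenvalues λ = 1, 4.
Eigenvectors: (0,-1) for λ=1, (1,1) for λ=4.
From the initial condition, c_1 = 0, c_2 = -2.
u(ln 3) = (0)(3^1)(0) + (-2)(3^4)(1) = -162.

-162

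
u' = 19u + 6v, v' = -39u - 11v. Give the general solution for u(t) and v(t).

Coefficient matrix A = [[19, 6], [-39, -11]].
Characteristic polynomial det(A - λI) = λ^2 - 8λ + 25 = 0.
Eigenvalues λ = 4 ± 3i (complex conjugate pair).
For λ=4+3i: an eigenvector is (-1,3) - i(1,-2) = (-1 - i, 3 + 2i).
A real fundamental pair from Re and Im of e^((4+3i)t)v: X_1 = e^(4t)(cos(3t)·(-1,3) + sin(3t)·(1,-2)), X_2 = e^(4t)(sin(3t)·(-1,3) - cos(3t)·(1,-2)).
General solution: c_1X_1 + c_2X_2.

u(t) = c_1e^(4t)sin(3t) - c_1e^(4t)cos(3t) - c_2e^(4t)sin(3t) - c_2e^(4t)cos(3t), v(t) = -2c_1e^(4t)sin(3t) + 3c_1e^(4t)cos(3t) + 3c_2e^(4t)sin(3t) + 2c_2e^(4t)cos(3t)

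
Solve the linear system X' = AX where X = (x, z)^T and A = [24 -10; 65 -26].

x(t) = -c_1e^(-t)sin(5t) - c_1e^(-t)cos(5t) - c_2e^(-t)sin(5t) + c_2e^(-t)cos(5t), z(t) = -3c_1e^(-t)sin(5t) - 2c_1e^(-t)cos(5t) - 2c_2e^(-t)sin(5t) + 3c_2e^(-t)cos(5t)

Coefficient matrix A = [[24, -10], [65, -26]].
Characteristic polynomial det(A - λI) = λ^2 + 2λ + 26 = 0.
Eigenvalues λ = -1 ± 5i (complex conjugate pair).
For λ=-1+5i: an eigenvector is (-1,-2) - i(-1,-3) = (-1 + i, -2 + 3i).
A real fundamental pair from Re and Im of e^((-1+5i)t)v: X_1 = e^(-t)(cos(5t)·(-1,-2) + sin(5t)·(-1,-3)), X_2 = e^(-t)(sin(5t)·(-1,-2) - cos(5t)·(-1,-3)).
General solution: c_1X_1 + c_2X_2.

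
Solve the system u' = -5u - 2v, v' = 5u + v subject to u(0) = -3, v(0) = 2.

Coefficient matrix A = [[-5, -2], [5, 1]].
Characteristic polynomial det(A - λI) = λ^2 + 4λ + 5 = 0.
Eigenvalues λ = -2 ± i (complex conjugate pair).
For λ=-2+i: an eigenvector is (-1,2) - i(-1,1) = (-1 + i, 2 - i).
A real fundamental pair from Re and Im of e^((-2+i)t)v: X_1 = e^(-2t)(cos(t)·(-1,2) + sin(t)·(-1,1)), X_2 = e^(-2t)(sin(t)·(-1,2) - cos(t)·(-1,1)).
General solution: K_1X_1 + K_2X_2.
Applying u(0)=-3, v(0)=2 gives K_1=-1, K_2=-4.

u(t) = 5e^(-2t)sin(t) - 3e^(-2t)cos(t), v(t) = -9e^(-2t)sin(t) + 2e^(-2t)cos(t)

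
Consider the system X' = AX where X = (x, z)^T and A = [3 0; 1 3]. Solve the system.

x(t) = -K_2e^(3t), z(t) = -K_1e^(3t) - K_2te^(3t) - 2K_2e^(3t)

Coefficient matrix A = [[3, 0], [1, 3]].
Characteristic polynomial det(A - λI) = λ^2 - 6λ + 9 = 0.
Single eigenvalue λ = 3 with algebraic multiplicity 2.
Eigenvector v = (0,-1); generalized eigenvector w with (A-λI)w=v is (-1,-2).
General solution: e^(3t)[K_1·v + K_2·(t·v + w)].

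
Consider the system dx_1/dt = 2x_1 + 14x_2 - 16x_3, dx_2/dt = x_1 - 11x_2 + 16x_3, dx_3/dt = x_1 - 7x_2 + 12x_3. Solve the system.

Coefficient matrix A = [[2, 14, -16], [1, -11, 16], [1, -7, 12]].
det(A - λI) = 0 gives eigenvalues λ = -4, 4, 3.
For λ=-4: eigenvector (-2,2,1).
For λ=4: eigenvector (-1,1,1).
For λ=3: eigenvector (-2,1,1).
General solution: C_1e^(-4t)(-2,2,1) + C_2e^(4t)(-1,1,1) + C_3e^(3t)(-2,1,1).

x_1(t) = -2C_1e^(-4t) - C_2e^(4t) - 2C_3e^(3t), x_2(t) = 2C_1e^(-4t) + C_2e^(4t) + C_3e^(3t), x_3(t) = C_1e^(-4t) + C_2e^(4t) + C_3e^(3t)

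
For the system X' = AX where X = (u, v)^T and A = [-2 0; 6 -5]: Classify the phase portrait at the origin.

A = [[-2,0],[6,-5]]; det(A-λI) = λ^2 + 7λ + 10.
λ = -5, -2: both negative.

stable node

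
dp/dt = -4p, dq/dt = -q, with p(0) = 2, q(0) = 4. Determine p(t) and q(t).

p(t) = 2e^(-4t), q(t) = 4e^(-t)

Coefficient matrix A = [[-4, 0], [0, -1]].
Characteristic polynomial det(A - λI) = λ^2 + 5λ + 4 = 0.
Eigenvalues λ = -1, -4.
For λ=-1: (A-λI) row 1 is [-3, 0], so an eigenvector is (0, 1).
For λ=-4: (A-λI) row 2 is [0, 3], so an eigenvector is (-1, 0).
General solution: c_1e^(-t)(0,1) + c_2e^(-4t)(-1,0).
Applying p(0)=2, q(0)=4 gives c_1=4, c_2=-2.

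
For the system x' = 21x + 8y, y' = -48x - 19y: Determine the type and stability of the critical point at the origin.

saddle

A = [[21,8],[-48,-19]]; det(A-λI) = λ^2 - 2λ - 15.
λ = 5, -3: opposite signs.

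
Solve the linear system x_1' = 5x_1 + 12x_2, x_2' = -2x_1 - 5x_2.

x_1(t) = 3c_1e^(t) + 2c_2e^(-t), x_2(t) = -c_1e^(t) - c_2e^(-t)

Coefficient matrix A = [[5, 12], [-2, -5]].
Characteristic polynomial det(A - λI) = λ^2 - 1 = 0.
Eigenvalues λ = 1, -1.
For λ=1: (A-λI) row 1 is [4, 12], so an eigenvector is (3, -1).
For λ=-1: (A-λI) row 1 is [6, 12], so an eigenvector is (2, -1).
General solution: c_1e^(t)(3,-1) + c_2e^(-t)(2,-1).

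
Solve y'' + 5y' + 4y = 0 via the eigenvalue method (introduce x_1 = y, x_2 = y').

Let x_1 = y, x_2 = y'. Then x_1' = x_2 and x_2' = -4x_1 - 5x_2.
A = [[0,1],[-4,-5]]; det(A-λI) = λ^2 + 5λ + 4.
Eigenvalues λ = -1, -4 with eigenvectors (1,-1), (1,-4).

y(t) = C_1e^(-t) + C_2e^(-4t)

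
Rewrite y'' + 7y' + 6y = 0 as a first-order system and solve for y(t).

y(t) = K_1e^(-t) + K_2e^(-6t)

Let x_1 = y, x_2 = y'. Then x_1' = x_2 and x_2' = -6x_1 - 7x_2.
A = [[0,1],[-6,-7]]; det(A-λI) = λ^2 + 7λ + 6.
Eigenvalues λ = -1, -6 with eigenvectors (1,-1), (1,-6).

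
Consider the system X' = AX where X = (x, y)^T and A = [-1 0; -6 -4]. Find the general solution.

Coefficient matrix A = [[-1, 0], [-6, -4]].
Characteristic polynomial det(A - λI) = λ^2 + 5λ + 4 = 0.
Eigenvalues λ = -4, -1.
For λ=-4: (A-λI) row 1 is [3, 0], so an eigenvector is (0, -1).
For λ=-1: (A-λI) row 2 is [-6, -3], so an eigenvector is (-1, 2).
General solution: c_1e^(-4t)(0,-1) + c_2e^(-t)(-1,2).

x(t) = -c_2e^(-t), y(t) = -c_1e^(-4t) + 2c_2e^(-t)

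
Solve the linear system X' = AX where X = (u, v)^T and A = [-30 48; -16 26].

Coefficient matrix A = [[-30, 48], [-16, 26]].
Characteristic polynomial det(A - λI) = λ^2 + 4λ - 12 = 0.
Eigenvalues λ = 2, -6.
For λ=2: (A-λI) row 1 is [-32, 48], so an eigenvector is (3, 2).
For λ=-6: (A-λI) row 1 is [-24, 48], so an eigenvector is (-2, -1).
General solution: c_1e^(2t)(3,2) + c_2e^(-6t)(-2,-1).

u(t) = 3c_1e^(2t) - 2c_2e^(-6t), v(t) = 2c_1e^(2t) - c_2e^(-6t)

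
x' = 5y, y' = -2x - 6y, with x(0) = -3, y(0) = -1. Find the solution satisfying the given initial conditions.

x(t) = -14e^(-3t)sin(t) - 3e^(-3t)cos(t), y(t) = 9e^(-3t)sin(t) - e^(-3t)cos(t)

Coefficient matrix A = [[0, 5], [-2, -6]].
Characteristic polynomial det(A - λI) = λ^2 + 6λ + 10 = 0.
Eigenvalues λ = -3 ± i (complex conjugate pair).
For λ=-3+i: an eigenvector is (-1,1) - i(2,-1) = (-1 - 2i, 1 + i).
A real fundamental pair from Re and Im of e^((-3+i)t)v: X_1 = e^(-3t)(cos(t)·(-1,1) + sin(t)·(2,-1)), X_2 = e^(-3t)(sin(t)·(-1,1) - cos(t)·(2,-1)).
General solution: K_1X_1 + K_2X_2.
Applying x(0)=-3, y(0)=-1 gives K_1=-5, K_2=4.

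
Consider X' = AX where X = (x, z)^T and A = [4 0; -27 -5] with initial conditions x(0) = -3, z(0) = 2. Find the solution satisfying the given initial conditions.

x(t) = -3e^(4t), z(t) = 9e^(4t) - 7e^(-5t)

Coefficient matrix A = [[4, 0], [-27, -5]].
Characteristic polynomial det(A - λI) = λ^2 + λ - 20 = 0.
Eigenvalues λ = -5, 4.
For λ=-5: (A-λI) row 1 is [9, 0], so an eigenvector is (0, 1).
For λ=4: (A-λI) row 2 is [-27, -9], so an eigenvector is (1, -3).
General solution: C_1e^(-5t)(0,1) + C_2e^(4t)(1,-3).
Applying x(0)=-3, z(0)=2 gives C_1=-7, C_2=-3.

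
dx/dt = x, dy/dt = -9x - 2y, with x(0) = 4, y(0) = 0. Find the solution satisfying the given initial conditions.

Coefficient matrix A = [[1, 0], [-9, -2]].
Characteristic polynomial det(A - λI) = λ^2 + λ - 2 = 0.
Eigenvalues λ = -2, 1.
For λ=-2: (A-λI) row 1 is [3, 0], so an eigenvector is (0, 1).
For λ=1: (A-λI) row 2 is [-9, -3], so an eigenvector is (1, -3).
General solution: K_1e^(-2t)(0,1) + K_2e^(t)(1,-3).
Applying x(0)=4, y(0)=0 gives K_1=12, K_2=4.

x(t) = 4e^(t), y(t) = -12e^(t) + 12e^(-2t)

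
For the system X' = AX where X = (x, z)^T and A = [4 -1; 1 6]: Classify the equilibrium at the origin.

unstable improper node

A = [[4,-1],[1,6]]; det(A-λI) = λ^2 - 10λ + 25.
repeated λ = 5 with a single eigenvector.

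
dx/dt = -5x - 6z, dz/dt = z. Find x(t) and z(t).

Coefficient matrix A = [[-5, -6], [0, 1]].
Characteristic polynomial det(A - λI) = λ^2 + 4λ - 5 = 0.
Eigenvalues λ = -5, 1.
For λ=-5: (A-λI) row 1 is [0, -6], so an eigenvector is (-1, 0).
For λ=1: (A-λI) row 1 is [-6, -6], so an eigenvector is (-1, 1).
General solution: K_1e^(-5t)(-1,0) + K_2e^(t)(-1,1).

x(t) = -K_1e^(-5t) - K_2e^(t), z(t) = K_2e^(t)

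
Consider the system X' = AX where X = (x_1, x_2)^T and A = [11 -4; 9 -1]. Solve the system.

Coefficient matrix A = [[11, -4], [9, -1]].
Characteristic polynomial det(A - λI) = λ^2 - 10λ + 25 = 0.
Single eigenvalue λ = 5 with algebraic multiplicity 2.
Eigenvector v = (2,3); generalized eigenvector w with (A-λI)w=v is (1,1).
General solution: e^(5t)[C_1·v + C_2·(t·v + w)].

x_1(t) = 2C_1e^(5t) + 2C_2te^(5t) + C_2e^(5t), x_2(t) = 3C_1e^(5t) + 3C_2te^(5t) + C_2e^(5t)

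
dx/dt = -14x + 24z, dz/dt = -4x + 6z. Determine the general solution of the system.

x(t) = 2K_1e^(-2t) + 3K_2e^(-6t), z(t) = K_1e^(-2t) + K_2e^(-6t)

Coefficient matrix A = [[-14, 24], [-4, 6]].
Characteristic polynomial det(A - λI) = λ^2 + 8λ + 12 = 0.
Eigenvalues λ = -2, -6.
For λ=-2: (A-λI) row 1 is [-12, 24], so an eigenvector is (2, 1).
For λ=-6: (A-λI) row 1 is [-8, 24], so an eigenvector is (3, 1).
General solution: K_1e^(-2t)(2,1) + K_2e^(-6t)(3,1).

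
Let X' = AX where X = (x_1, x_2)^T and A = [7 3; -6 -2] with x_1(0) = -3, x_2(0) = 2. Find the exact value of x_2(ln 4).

A = [[7,3],[-6,-2]]; eigenvalues λ = 1, 4.
Eigenvectors: (-1,2) for λ=1, (-1,1) for λ=4.
From the initial condition, c_1 = -1, c_2 = 4.
x_2(ln 4) = (-1)(4^1)(2) + (4)(4^4)(1) = 1016.

1016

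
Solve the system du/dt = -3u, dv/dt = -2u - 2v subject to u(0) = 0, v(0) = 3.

u(t) = 0, v(t) = 3e^(-2t)

Coefficient matrix A = [[-3, 0], [-2, -2]].
Characteristic polynomial det(A - λI) = λ^2 + 5λ + 6 = 0.
Eigenvalues λ = -3, -2.
For λ=-3: (A-λI) row 2 is [-2, 1], so an eigenvector is (-1, -2).
For λ=-2: (A-λI) row 1 is [-1, 0], so an eigenvector is (0, 1).
General solution: C_1e^(-3t)(-1,-2) + C_2e^(-2t)(0,1).
Applying u(0)=0, v(0)=3 gives C_1=0, C_2=3.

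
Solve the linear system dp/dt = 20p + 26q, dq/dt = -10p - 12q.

Coefficient matrix A = [[20, 26], [-10, -12]].
Characteristic polynomial det(A - λI) = λ^2 - 8λ + 20 = 0.
Eigenvalues λ = 4 ± 2i (complex conjugate pair).
For λ=4+2i: an eigenvector is (-2,1) - i(-3,2) = (-2 + 3i, 1 - 2i).
A real fundamental pair from Re and Im of e^((4+2i)t)v: X_1 = e^(4t)(cos(2t)·(-2,1) + sin(2t)·(-3,2)), X_2 = e^(4t)(sin(2t)·(-2,1) - cos(2t)·(-3,2)).
General solution: C_1X_1 + C_2X_2.

p(t) = -3C_1e^(4t)sin(2t) - 2C_1e^(4t)cos(2t) - 2C_2e^(4t)sin(2t) + 3C_2e^(4t)cos(2t), q(t) = 2C_1e^(4t)sin(2t) + C_1e^(4t)cos(2t) + C_2e^(4t)sin(2t) - 2C_2e^(4t)cos(2t)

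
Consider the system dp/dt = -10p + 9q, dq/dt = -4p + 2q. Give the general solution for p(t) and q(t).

Coefficient matrix A = [[-10, 9], [-4, 2]].
Characteristic polynomial det(A - λI) = λ^2 + 8λ + 16 = 0.
Single eigenvalue λ = -4 with algebraic multiplicity 2.
Eigenvector v = (3,2); generalized eigenvector w with (A-λI)w=v is (1,1).
General solution: e^(-4t)[K_1·v + K_2·(t·v + w)].

p(t) = 3K_1e^(-4t) + 3K_2te^(-4t) + K_2e^(-4t), q(t) = 2K_1e^(-4t) + 2K_2te^(-4t) + K_2e^(-4t)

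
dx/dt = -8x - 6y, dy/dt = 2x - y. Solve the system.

Coefficient matrix A = [[-8, -6], [2, -1]].
Characteristic polynomial det(A - λI) = λ^2 + 9λ + 20 = 0.
Eigenvalues λ = -5, -4.
For λ=-5: (A-λI) row 1 is [-3, -6], so an eigenvector is (2, -1).
For λ=-4: (A-λI) row 1 is [-4, -6], so an eigenvector is (3, -2).
General solution: K_1e^(-5t)(2,-1) + K_2e^(-4t)(3,-2).

x(t) = 2K_1e^(-5t) + 3K_2e^(-4t), y(t) = -K_1e^(-5t) - 2K_2e^(-4t)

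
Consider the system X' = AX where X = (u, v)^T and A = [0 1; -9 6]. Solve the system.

Coefficient matrix A = [[0, 1], [-9, 6]].
Characteristic polynomial det(A - λI) = λ^2 - 6λ + 9 = 0.
Single eigenvalue λ = 3 with algebraic multiplicity 2.
Eigenvector v = (1,3); generalized eigenvector w with (A-λI)w=v is (-1,-2).
General solution: e^(3t)[c_1·v + c_2·(t·v + w)].

u(t) = c_1e^(3t) + c_2te^(3t) - c_2e^(3t), v(t) = 3c_1e^(3t) + 3c_2te^(3t) - 2c_2e^(3t)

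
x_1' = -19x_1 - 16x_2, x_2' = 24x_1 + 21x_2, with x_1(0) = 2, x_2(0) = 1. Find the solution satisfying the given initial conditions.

x_1(t) = -6e^(5t) + 8e^(-3t), x_2(t) = 9e^(5t) - 8e^(-3t)

Coefficient matrix A = [[-19, -16], [24, 21]].
Characteristic polynomial det(A - λI) = λ^2 - 2λ - 15 = 0.
Eigenvalues λ = -3, 5.
For λ=-3: (A-λI) row 1 is [-16, -16], so an eigenvector is (-1, 1).
For λ=5: (A-λI) row 1 is [-24, -16], so an eigenvector is (-2, 3).
General solution: C_1e^(-3t)(-1,1) + C_2e^(5t)(-2,3).
Applying x_1(0)=2, x_2(0)=1 gives C_1=-8, C_2=3.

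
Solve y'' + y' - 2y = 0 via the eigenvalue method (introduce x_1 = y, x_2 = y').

Let x_1 = y, x_2 = y'. Then x_1' = x_2 and x_2' = 2x_1 - x_2.
A = [[0,1],[2,-1]]; det(A-λI) = λ^2 + λ - 2.
Eigenvalues λ = 1, -2 with eigenvectors (1,1), (1,-2).

y(t) = c_1e^(t) + c_2e^(-2t)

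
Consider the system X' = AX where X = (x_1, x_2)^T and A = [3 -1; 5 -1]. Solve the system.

Coefficient matrix A = [[3, -1], [5, -1]].
Characteristic polynomial det(A - λI) = λ^2 - 2λ + 2 = 0.
Eigenvalues λ = 1 ± i (complex conjugate pair).
For λ=1+i: an eigenvector is (-1,-2) - i(0,-1) = (-1, -2 + i).
A real fundamental pair from Re and Im of e^((1+i)t)v: X_1 = e^(t)(cos(t)·(-1,-2) + sin(t)·(0,-1)), X_2 = e^(t)(sin(t)·(-1,-2) - cos(t)·(0,-1)).
General solution: c_1X_1 + c_2X_2.

x_1(t) = -c_1e^(t)cos(t) - c_2e^(t)sin(t), x_2(t) = -c_1e^(t)sin(t) - 2c_1e^(t)cos(t) - 2c_2e^(t)sin(t) + c_2e^(t)cos(t)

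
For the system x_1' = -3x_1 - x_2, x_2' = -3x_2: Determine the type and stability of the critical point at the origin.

stable improper node

A = [[-3,-1],[0,-3]]; det(A-λI) = λ^2 + 6λ + 9.
repeated λ = -3 with a single eigenvector.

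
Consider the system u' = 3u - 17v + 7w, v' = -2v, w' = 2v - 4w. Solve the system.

Coefficient matrix A = [[3, -17, 7], [0, -2, 0], [0, 2, -4]].
det(A - λI) = 0 gives eigenvalues λ = 3, -4, -2.
For λ=3: eigenvector (1,0,0).
For λ=-4: eigenvector (-1,0,1).
For λ=-2: eigenvector (2,1,1).
General solution: K_1e^(3t)(1,0,0) + K_2e^(-4t)(-1,0,1) + K_3e^(-2t)(2,1,1).

u(t) = K_1e^(3t) - K_2e^(-4t) + 2K_3e^(-2t), v(t) = K_3e^(-2t), w(t) = K_2e^(-4t) + K_3e^(-2t)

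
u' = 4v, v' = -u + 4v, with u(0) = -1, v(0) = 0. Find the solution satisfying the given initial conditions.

Coefficient matrix A = [[0, 4], [-1, 4]].
Characteristic polynomial det(A - λI) = λ^2 - 4λ + 4 = 0.
Single eigenvalue λ = 2 with algebraic multiplicity 2.
Eigenvector v = (2,1); generalized eigenvector w with (A-λI)w=v is (-3,-1).
General solution: e^(2t)[K_1·v + K_2·(t·v + w)].
Applying u(0)=-1, v(0)=0 gives K_1=1, K_2=1.

u(t) = 2te^(2t) - e^(2t), v(t) = te^(2t)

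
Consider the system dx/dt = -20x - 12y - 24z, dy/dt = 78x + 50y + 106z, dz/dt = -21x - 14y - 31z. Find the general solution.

Coefficient matrix A = [[-20, -12, -24], [78, 50, 106], [-21, -14, -31]].
det(A - λI) = 0 gives eigenvalues λ = 4, -3, -2.
For λ=4: eigenvector (1,-4,1).
For λ=-3: eigenvector (0,-2,1).
For λ=-2: eigenvector (2,-3,0).
General solution: c_1e^(4t)(1,-4,1) + c_2e^(-3t)(0,-2,1) + c_3e^(-2t)(2,-3,0).

x(t) = c_1e^(4t) + 2c_3e^(-2t), y(t) = -4c_1e^(4t) - 2c_2e^(-3t) - 3c_3e^(-2t), z(t) = c_1e^(4t) + c_2e^(-3t)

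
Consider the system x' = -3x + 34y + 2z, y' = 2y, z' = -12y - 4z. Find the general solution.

x(t) = K_1e^(-3t) + 6K_2e^(2t) - 2K_3e^(-4t), y(t) = K_2e^(2t), z(t) = -2K_2e^(2t) + K_3e^(-4t)

Coefficient matrix A = [[-3, 34, 2], [0, 2, 0], [0, -12, -4]].
det(A - λI) = 0 gives eigenvalues λ = -3, 2, -4.
For λ=-3: eigenvector (1,0,0).
For λ=2: eigenvector (6,1,-2).
For λ=-4: eigenvector (-2,0,1).
General solution: K_1e^(-3t)(1,0,0) + K_2e^(2t)(6,1,-2) + K_3e^(-4t)(-2,0,1).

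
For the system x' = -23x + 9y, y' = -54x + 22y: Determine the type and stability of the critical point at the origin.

saddle

A = [[-23,9],[-54,22]]; det(A-λI) = λ^2 + λ - 20.
λ = -5, 4: opposite signs.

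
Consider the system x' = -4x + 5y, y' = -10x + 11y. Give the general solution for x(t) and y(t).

Coefficient matrix A = [[-4, 5], [-10, 11]].
Characteristic polynomial det(A - λI) = λ^2 - 7λ + 6 = 0.
Eigenvalues λ = 1, 6.
For λ=1: (A-λI) row 1 is [-5, 5], so an eigenvector is (1, 1).
For λ=6: (A-λI) row 1 is [-10, 5], so an eigenvector is (-1, -2).
General solution: K_1e^(t)(1,1) + K_2e^(6t)(-1,-2).

x(t) = K_1e^(t) - K_2e^(6t), y(t) = K_1e^(t) - 2K_2e^(6t)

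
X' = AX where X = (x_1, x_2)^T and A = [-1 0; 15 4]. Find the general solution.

Coefficient matrix A = [[-1, 0], [15, 4]].
Characteristic polynomial det(A - λI) = λ^2 - 3λ - 4 = 0.
Eigenvalues λ = 4, -1.
For λ=4: (A-λI) row 1 is [-5, 0], so an eigenvector is (0, 1).
For λ=-1: (A-λI) row 2 is [15, 5], so an eigenvector is (-1, 3).
General solution: c_1e^(4t)(0,1) + c_2e^(-t)(-1,3).

x_1(t) = -c_2e^(-t), x_2(t) = c_1e^(4t) + 3c_2e^(-t)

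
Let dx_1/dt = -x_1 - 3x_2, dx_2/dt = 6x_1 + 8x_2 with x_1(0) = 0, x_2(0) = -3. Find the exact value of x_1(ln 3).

A = [[-1,-3],[6,8]]; eigenvalues λ = 2, 5.
Eigenvectors: (1,-1) for λ=2, (-1,2) for λ=5.
From the initial condition, c_1 = -3, c_2 = -3.
x_1(ln 3) = (-3)(3^2)(1) + (-3)(3^5)(-1) = 702.

702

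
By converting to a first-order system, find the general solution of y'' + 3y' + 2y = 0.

y(t) = c_1e^(-t) + c_2e^(-2t)

Let x_1 = y, x_2 = y'. Then x_1' = x_2 and x_2' = -2x_1 - 3x_2.
A = [[0,1],[-2,-3]]; det(A-λI) = λ^2 + 3λ + 2.
Eigenvalues λ = -1, -2 with eigenvectors (1,-1), (1,-2).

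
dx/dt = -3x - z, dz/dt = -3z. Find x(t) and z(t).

Coefficient matrix A = [[-3, -1], [0, -3]].
Characteristic polynomial det(A - λI) = λ^2 + 6λ + 9 = 0.
Single eigenvalue λ = -3 with algebraic multiplicity 2.
Eigenvector v = (-1,0); generalized eigenvector w with (A-λI)w=v is (-2,1).
General solution: e^(-3t)[C_1·v + C_2·(t·v + w)].

x(t) = -C_1e^(-3t) - C_2te^(-3t) - 2C_2e^(-3t), z(t) = C_2e^(-3t)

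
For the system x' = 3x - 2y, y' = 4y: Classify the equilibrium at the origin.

unstable node

A = [[3,-2],[0,4]]; det(A-λI) = λ^2 - 7λ + 12.
λ = 4, 3: both positive.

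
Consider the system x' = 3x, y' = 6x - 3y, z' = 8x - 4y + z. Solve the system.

Coefficient matrix A = [[3, 0, 0], [6, -3, 0], [8, -4, 1]].
det(A - λI) = 0 gives eigenvalues λ = 1, -3, 3.
For λ=1: eigenvector (0,0,1).
For λ=-3: eigenvector (0,1,1).
For λ=3: eigenvector (1,1,2).
General solution: C_1e^(t)(0,0,1) + C_2e^(-3t)(0,1,1) + C_3e^(3t)(1,1,2).

x(t) = C_3e^(3t), y(t) = C_2e^(-3t) + C_3e^(3t), z(t) = C_1e^(t) + C_2e^(-3t) + 2C_3e^(3t)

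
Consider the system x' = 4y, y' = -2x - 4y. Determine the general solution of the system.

x(t) = c_1e^(-2t)sin(2t) + c_1e^(-2t)cos(2t) + c_2e^(-2t)sin(2t) - c_2e^(-2t)cos(2t), y(t) = -c_1e^(-2t)sin(2t) + c_2e^(-2t)cos(2t)

Coefficient matrix A = [[0, 4], [-2, -4]].
Characteristic polynomial det(A - λI) = λ^2 + 4λ + 8 = 0.
Eigenvalues λ = -2 ± 2i (complex conjugate pair).
For λ=-2+2i: an eigenvector is (1,0) - i(1,-1) = (1 - i, 0 + i).
A real fundamental pair from Re and Im of e^((-2+2i)t)v: X_1 = e^(-2t)(cos(2t)·(1,0) + sin(2t)·(1,-1)), X_2 = e^(-2t)(sin(2t)·(1,0) - cos(2t)·(1,-1)).
General solution: c_1X_1 + c_2X_2.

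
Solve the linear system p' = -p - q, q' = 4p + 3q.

Coefficient matrix A = [[-1, -1], [4, 3]].
Characteristic polynomial det(A - λI) = λ^2 - 2λ + 1 = 0.
Single eigenvalue λ = 1 with algebraic multiplicity 2.
Eigenvector v = (-1,2); generalized eigenvector w with (A-λI)w=v is (2,-3).
General solution: e^(t)[C_1·v + C_2·(t·v + w)].

p(t) = -C_1e^(t) - C_2te^(t) + 2C_2e^(t), q(t) = 2C_1e^(t) + 2C_2te^(t) - 3C_2e^(t)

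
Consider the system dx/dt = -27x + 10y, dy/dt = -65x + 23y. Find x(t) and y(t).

Coefficient matrix A = [[-27, 10], [-65, 23]].
Characteristic polynomial det(A - λI) = λ^2 + 4λ + 29 = 0.
Eigenvalues λ = -2 ± 5i (complex conjugate pair).
For λ=-2+5i: an eigenvector is (1,3) - i(1,2) = (1 - i, 3 - 2i).
A real fundamental pair from Re and Im of e^((-2+5i)t)v: X_1 = e^(-2t)(cos(5t)·(1,3) + sin(5t)·(1,2)), X_2 = e^(-2t)(sin(5t)·(1,3) - cos(5t)·(1,2)).
General solution: c_1X_1 + c_2X_2.

x(t) = c_1e^(-2t)sin(5t) + c_1e^(-2t)cos(5t) + c_2e^(-2t)sin(5t) - c_2e^(-2t)cos(5t), y(t) = 2c_1e^(-2t)sin(5t) + 3c_1e^(-2t)cos(5t) + 3c_2e^(-2t)sin(5t) - 2c_2e^(-2t)cos(5t)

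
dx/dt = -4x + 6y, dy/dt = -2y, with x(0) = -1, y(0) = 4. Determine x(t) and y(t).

Coefficient matrix A = [[-4, 6], [0, -2]].
Characteristic polynomial det(A - λI) = λ^2 + 6λ + 8 = 0.
Eigenvalues λ = -4, -2.
For λ=-4: (A-λI) row 1 is [0, 6], so an eigenvector is (1, 0).
For λ=-2: (A-λI) row 1 is [-2, 6], so an eigenvector is (-3, -1).
General solution: C_1e^(-4t)(1,0) + C_2e^(-2t)(-3,-1).
Applying x(0)=-1, y(0)=4 gives C_1=-13, C_2=-4.

x(t) = 12e^(-2t) - 13e^(-4t), y(t) = 4e^(-2t)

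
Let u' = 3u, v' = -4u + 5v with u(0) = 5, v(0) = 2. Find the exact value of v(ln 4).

-7552

A = [[3,0],[-4,5]]; eigenvalues λ = 3, 5.
Eigenvectors: (1,2) for λ=3, (0,1) for λ=5.
From the initial condition, c_1 = 5, c_2 = -8.
v(ln 4) = (5)(4^3)(2) + (-8)(4^5)(1) = -7552.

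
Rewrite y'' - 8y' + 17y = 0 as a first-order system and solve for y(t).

y(t) = c_1e^(4t)cos(t) + c_2e^(4t)sin(t)

Let x_1 = y, x_2 = y'. Then x_1' = x_2 and x_2' = -17x_1 + 8x_2.
A = [[0,1],[-17,8]]; det(A-λI) = λ^2 - 8λ + 17.
Eigenvalues λ = 4 ± i.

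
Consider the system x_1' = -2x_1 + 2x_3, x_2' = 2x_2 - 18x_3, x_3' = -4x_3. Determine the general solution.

Coefficient matrix A = [[-2, 0, 2], [0, 2, -18], [0, 0, -4]].
det(A - λI) = 0 gives eigenvalues λ = -2, 2, -4.
For λ=-2: eigenvector (1,0,0).
For λ=2: eigenvector (0,1,0).
For λ=-4: eigenvector (-1,3,1).
General solution: c_1e^(-2t)(1,0,0) + c_2e^(2t)(0,1,0) + c_3e^(-4t)(-1,3,1).

x_1(t) = c_1e^(-2t) - c_3e^(-4t), x_2(t) = c_2e^(2t) + 3c_3e^(-4t), x_3(t) = c_3e^(-4t)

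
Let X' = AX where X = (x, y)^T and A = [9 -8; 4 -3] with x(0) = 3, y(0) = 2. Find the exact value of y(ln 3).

A = [[9,-8],[4,-3]]; eigenvalues λ = 1, 5.
Eigenvectors: (1,1) for λ=1, (-2,-1) for λ=5.
From the initial condition, c_1 = 1, c_2 = -1.
y(ln 3) = (1)(3^1)(1) + (-1)(3^5)(-1) = 246.

246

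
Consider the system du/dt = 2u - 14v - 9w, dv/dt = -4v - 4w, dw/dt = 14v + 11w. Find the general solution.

Coefficient matrix A = [[2, -14, -9], [0, -4, -4], [0, 14, 11]].
det(A - λI) = 0 gives eigenvalues λ = 2, 3, 4.
For λ=2: eigenvector (1,0,0).
For λ=3: eigenvector (7,4,-7).
For λ=4: eigenvector (2,1,-2).
General solution: K_1e^(2t)(1,0,0) + K_2e^(3t)(7,4,-7) + K_3e^(4t)(2,1,-2).

u(t) = K_1e^(2t) + 7K_2e^(3t) + 2K_3e^(4t), v(t) = 4K_2e^(3t) + K_3e^(4t), w(t) = -7K_2e^(3t) - 2K_3e^(4t)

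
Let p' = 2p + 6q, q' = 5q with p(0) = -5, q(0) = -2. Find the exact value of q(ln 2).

A = [[2,6],[0,5]]; eigenvalues λ = 5, 2.
Eigenvectors: (2,1) for λ=5, (1,0) for λ=2.
From the initial condition, c_1 = -2, c_2 = -1.
q(ln 2) = (-2)(2^5)(1) + (-1)(2^2)(0) = -64.

-64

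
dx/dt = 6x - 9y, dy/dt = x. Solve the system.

x(t) = -3K_1e^(3t) - 3K_2te^(3t) - K_2e^(3t), y(t) = -K_1e^(3t) - K_2te^(3t)

Coefficient matrix A = [[6, -9], [1, 0]].
Characteristic polynomial det(A - λI) = λ^2 - 6λ + 9 = 0.
Single eigenvalue λ = 3 with algebraic multiplicity 2.
Eigenvector v = (-3,-1); generalized eigenvector w with (A-λI)w=v is (-1,0).
General solution: e^(3t)[K_1·v + K_2·(t·v + w)].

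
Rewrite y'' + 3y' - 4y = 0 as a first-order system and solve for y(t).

y(t) = K_1e^(t) + K_2e^(-4t)

Let x_1 = y, x_2 = y'. Then x_1' = x_2 and x_2' = 4x_1 - 3x_2.
A = [[0,1],[4,-3]]; det(A-λI) = λ^2 + 3λ - 4.
Eigenvalues λ = 1, -4 with eigenvectors (1,1), (1,-4).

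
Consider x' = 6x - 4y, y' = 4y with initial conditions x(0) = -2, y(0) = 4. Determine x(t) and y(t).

x(t) = -10e^(6t) + 8e^(4t), y(t) = 4e^(4t)

Coefficient matrix A = [[6, -4], [0, 4]].
Characteristic polynomial det(A - λI) = λ^2 - 10λ + 24 = 0.
Eigenvalues λ = 4, 6.
For λ=4: (A-λI) row 1 is [2, -4], so an eigenvector is (2, 1).
For λ=6: (A-λI) row 1 is [0, -4], so an eigenvector is (-1, 0).
General solution: K_1e^(4t)(2,1) + K_2e^(6t)(-1,0).
Applying x(0)=-2, y(0)=4 gives K_1=4, K_2=10.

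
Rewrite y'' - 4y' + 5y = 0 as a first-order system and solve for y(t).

y(t) = C_1e^(2t)cos(t) + C_2e^(2t)sin(t)

Let x_1 = y, x_2 = y'. Then x_1' = x_2 and x_2' = -5x_1 + 4x_2.
A = [[0,1],[-5,4]]; det(A-λI) = λ^2 - 4λ + 5.
Eigenvalues λ = 2 ± i.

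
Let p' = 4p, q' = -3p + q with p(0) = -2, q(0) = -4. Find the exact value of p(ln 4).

-512

A = [[4,0],[-3,1]]; eigenvalues λ = 1, 4.
Eigenvectors: (0,-1) for λ=1, (1,-1) for λ=4.
From the initial condition, c_1 = 6, c_2 = -2.
p(ln 4) = (6)(4^1)(0) + (-2)(4^4)(1) = -512.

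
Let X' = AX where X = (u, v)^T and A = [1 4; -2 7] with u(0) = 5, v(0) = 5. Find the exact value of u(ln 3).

1215

A = [[1,4],[-2,7]]; eigenvalues λ = 5, 3.
Eigenvectors: (1,1) for λ=5, (2,1) for λ=3.
From the initial condition, c_1 = 5, c_2 = 0.
u(ln 3) = (5)(3^5)(1) + (0)(3^3)(2) = 1215.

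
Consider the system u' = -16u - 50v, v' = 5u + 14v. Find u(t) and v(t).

u(t) = c_1e^(-t)sin(5t) + 3c_1e^(-t)cos(5t) + 3c_2e^(-t)sin(5t) - c_2e^(-t)cos(5t), v(t) = -c_1e^(-t)cos(5t) - c_2e^(-t)sin(5t)

Coefficient matrix A = [[-16, -50], [5, 14]].
Characteristic polynomial det(A - λI) = λ^2 + 2λ + 26 = 0.
Eigenvalues λ = -1 ± 5i (complex conjugate pair).
For λ=-1+5i: an eigenvector is (3,-1) - i(1,0) = (3 - i, -1).
A real fundamental pair from Re and Im of e^((-1+5i)t)v: X_1 = e^(-t)(cos(5t)·(3,-1) + sin(5t)·(1,0)), X_2 = e^(-t)(sin(5t)·(3,-1) - cos(5t)·(1,0)).
General solution: c_1X_1 + c_2X_2.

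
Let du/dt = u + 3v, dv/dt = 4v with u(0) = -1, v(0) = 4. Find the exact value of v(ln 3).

324

A = [[1,3],[0,4]]; eigenvalues λ = 1, 4.
Eigenvectors: (1,0) for λ=1, (-1,-1) for λ=4.
From the initial condition, c_1 = -5, c_2 = -4.
v(ln 3) = (-5)(3^1)(0) + (-4)(3^4)(-1) = 324.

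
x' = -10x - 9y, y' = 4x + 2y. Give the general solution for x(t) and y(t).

Coefficient matrix A = [[-10, -9], [4, 2]].
Characteristic polynomial det(A - λI) = λ^2 + 8λ + 16 = 0.
Single eigenvalue λ = -4 with algebraic multiplicity 2.
Eigenvector v = (3,-2); generalized eigenvector w with (A-λI)w=v is (-2,1).
General solution: e^(-4t)[C_1·v + C_2·(t·v + w)].

x(t) = 3C_1e^(-4t) + 3C_2te^(-4t) - 2C_2e^(-4t), y(t) = -2C_1e^(-4t) - 2C_2te^(-4t) + C_2e^(-4t)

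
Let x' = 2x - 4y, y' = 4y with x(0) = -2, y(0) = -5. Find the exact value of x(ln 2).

112

A = [[2,-4],[0,4]]; eigenvalues λ = 2, 4.
Eigenvectors: (1,0) for λ=2, (2,-1) for λ=4.
From the initial condition, c_1 = -12, c_2 = 5.
x(ln 2) = (-12)(2^2)(1) + (5)(2^4)(2) = 112.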